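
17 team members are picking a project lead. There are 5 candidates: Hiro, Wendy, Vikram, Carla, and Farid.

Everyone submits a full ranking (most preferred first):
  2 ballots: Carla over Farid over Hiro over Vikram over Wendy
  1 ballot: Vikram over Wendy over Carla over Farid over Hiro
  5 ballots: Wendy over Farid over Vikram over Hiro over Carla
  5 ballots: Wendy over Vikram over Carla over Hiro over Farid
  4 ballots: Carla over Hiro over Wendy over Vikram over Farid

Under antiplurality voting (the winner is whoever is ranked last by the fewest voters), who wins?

Last-place votes: Hiro 1, Wendy 2, Vikram 0, Carla 5, Farid 9.

Vikram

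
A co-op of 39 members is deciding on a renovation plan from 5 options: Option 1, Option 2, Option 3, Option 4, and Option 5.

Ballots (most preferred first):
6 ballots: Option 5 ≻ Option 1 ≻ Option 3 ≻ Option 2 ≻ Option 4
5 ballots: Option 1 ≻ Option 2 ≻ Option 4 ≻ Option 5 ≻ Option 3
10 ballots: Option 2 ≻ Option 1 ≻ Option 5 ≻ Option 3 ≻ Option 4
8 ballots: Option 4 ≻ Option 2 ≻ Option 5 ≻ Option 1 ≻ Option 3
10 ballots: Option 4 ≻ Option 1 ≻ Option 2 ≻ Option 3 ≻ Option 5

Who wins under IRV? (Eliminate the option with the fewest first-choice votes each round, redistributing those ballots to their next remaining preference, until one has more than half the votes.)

Round 1: Option 1 5, Option 2 10, Option 3 0, Option 4 18, Option 5 6. Option 3 eliminated.
Round 2: Option 1 5, Option 2 10, Option 4 18, Option 5 6. Option 1 eliminated.
Round 3: Option 2 15, Option 4 18, Option 5 6. Option 5 eliminated.
Round 4: Option 2 21, Option 4 18. Option 2 has a majority (≥20).

Option 2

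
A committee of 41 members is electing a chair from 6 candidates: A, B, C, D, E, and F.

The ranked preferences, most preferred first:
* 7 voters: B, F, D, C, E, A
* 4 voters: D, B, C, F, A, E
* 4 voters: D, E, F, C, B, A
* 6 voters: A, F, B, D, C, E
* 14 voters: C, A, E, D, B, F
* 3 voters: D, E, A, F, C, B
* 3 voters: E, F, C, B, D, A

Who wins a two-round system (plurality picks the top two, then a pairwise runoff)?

D

Round 1 first-place votes: A 6, B 7, C 14, D 11, E 3, F 0. C and D advance.
Runoff: C is ranked above D on 17 ballots, D above C on 24.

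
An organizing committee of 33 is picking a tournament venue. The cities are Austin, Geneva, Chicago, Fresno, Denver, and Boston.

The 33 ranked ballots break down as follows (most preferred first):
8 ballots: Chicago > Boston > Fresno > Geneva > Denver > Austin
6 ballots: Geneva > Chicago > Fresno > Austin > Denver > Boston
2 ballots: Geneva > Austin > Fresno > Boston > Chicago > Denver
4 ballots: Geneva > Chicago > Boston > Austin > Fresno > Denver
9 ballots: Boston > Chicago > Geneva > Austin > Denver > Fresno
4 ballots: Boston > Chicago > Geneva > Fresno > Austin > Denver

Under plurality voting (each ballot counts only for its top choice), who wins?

First-place votes: Austin 0, Geneva 12, Chicago 8, Fresno 0, Denver 0, Boston 13.

Boston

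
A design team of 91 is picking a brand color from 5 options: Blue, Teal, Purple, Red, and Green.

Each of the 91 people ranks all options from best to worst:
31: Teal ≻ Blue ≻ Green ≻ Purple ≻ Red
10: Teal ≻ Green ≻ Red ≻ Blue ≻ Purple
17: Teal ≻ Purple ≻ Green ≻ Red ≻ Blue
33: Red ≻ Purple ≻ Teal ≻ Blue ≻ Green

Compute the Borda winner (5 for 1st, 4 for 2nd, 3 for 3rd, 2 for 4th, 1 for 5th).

Teal

Blue: 31×4 + 10×2 + 17×1 + 33×2 = 227
Teal: 31×5 + 10×5 + 17×5 + 33×3 = 389
Purple: 31×2 + 10×1 + 17×4 + 33×4 = 272
Red: 31×1 + 10×3 + 17×2 + 33×5 = 260
Green: 31×3 + 10×4 + 17×3 + 33×1 = 217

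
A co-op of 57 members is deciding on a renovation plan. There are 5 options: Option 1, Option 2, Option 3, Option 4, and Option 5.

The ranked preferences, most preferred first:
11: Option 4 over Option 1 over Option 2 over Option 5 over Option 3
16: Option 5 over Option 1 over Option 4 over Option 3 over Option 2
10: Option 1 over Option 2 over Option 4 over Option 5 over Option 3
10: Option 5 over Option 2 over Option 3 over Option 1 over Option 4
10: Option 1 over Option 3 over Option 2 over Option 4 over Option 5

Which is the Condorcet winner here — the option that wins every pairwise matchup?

Option 1 vs Option 2: 47–10
Option 1 vs Option 3: 47–10
Option 1 vs Option 4: 46–11
Option 1 vs Option 5: 31–26
Option 1 beats every other option.

Option 1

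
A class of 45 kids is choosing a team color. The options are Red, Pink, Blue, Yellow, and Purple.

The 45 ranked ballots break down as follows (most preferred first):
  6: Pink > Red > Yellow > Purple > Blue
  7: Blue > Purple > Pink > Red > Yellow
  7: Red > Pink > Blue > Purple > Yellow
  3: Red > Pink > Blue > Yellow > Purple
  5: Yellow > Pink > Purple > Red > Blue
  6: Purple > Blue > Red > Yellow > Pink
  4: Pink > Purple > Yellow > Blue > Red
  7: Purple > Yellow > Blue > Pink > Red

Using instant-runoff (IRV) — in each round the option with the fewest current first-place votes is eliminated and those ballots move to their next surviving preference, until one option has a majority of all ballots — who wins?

Pink

Round 1: Red 10, Pink 10, Blue 7, Yellow 5, Purple 13. Yellow eliminated.
Round 2: Red 10, Pink 15, Blue 7, Purple 13. Blue eliminated.
Round 3: Red 10, Pink 15, Purple 20. Red eliminated.
Round 4: Pink 25, Purple 20. Pink has a majority (≥23).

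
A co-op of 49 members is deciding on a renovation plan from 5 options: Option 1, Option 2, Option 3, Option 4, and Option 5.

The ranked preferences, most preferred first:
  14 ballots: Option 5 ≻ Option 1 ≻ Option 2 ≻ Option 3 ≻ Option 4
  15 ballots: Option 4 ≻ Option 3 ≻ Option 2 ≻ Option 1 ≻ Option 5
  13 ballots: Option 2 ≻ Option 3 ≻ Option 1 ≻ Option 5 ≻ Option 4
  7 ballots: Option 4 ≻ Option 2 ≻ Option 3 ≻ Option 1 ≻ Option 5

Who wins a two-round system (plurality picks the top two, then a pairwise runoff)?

Option 5

Round 1 first-place votes: Option 1 0, Option 2 13, Option 3 0, Option 4 22, Option 5 14. Option 4 and Option 5 advance.
Runoff: Option 4 is ranked above Option 5 on 22 ballots, Option 5 above Option 4 on 27.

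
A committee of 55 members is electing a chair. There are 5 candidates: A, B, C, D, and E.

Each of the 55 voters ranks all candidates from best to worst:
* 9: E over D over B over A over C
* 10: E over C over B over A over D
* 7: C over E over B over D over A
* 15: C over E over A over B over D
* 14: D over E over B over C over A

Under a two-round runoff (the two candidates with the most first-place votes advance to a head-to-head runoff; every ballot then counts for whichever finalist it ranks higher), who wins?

Round 1 first-place votes: A 0, B 0, C 22, D 14, E 19. C and E advance.
Runoff: C is ranked above E on 22 ballots, E above C on 33.

E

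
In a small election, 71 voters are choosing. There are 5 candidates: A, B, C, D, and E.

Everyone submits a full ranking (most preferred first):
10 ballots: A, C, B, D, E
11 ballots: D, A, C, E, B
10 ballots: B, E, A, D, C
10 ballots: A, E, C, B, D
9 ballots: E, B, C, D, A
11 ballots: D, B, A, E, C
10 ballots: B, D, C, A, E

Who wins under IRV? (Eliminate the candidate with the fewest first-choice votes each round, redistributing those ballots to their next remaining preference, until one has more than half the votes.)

Round 1: A 20, B 20, C 0, D 22, E 9. C eliminated.
Round 2: A 20, B 20, D 22, E 9. E eliminated.
Round 3: A 20, B 29, D 22. A eliminated.
Round 4: B 49, D 22. B has a majority (≥36).

B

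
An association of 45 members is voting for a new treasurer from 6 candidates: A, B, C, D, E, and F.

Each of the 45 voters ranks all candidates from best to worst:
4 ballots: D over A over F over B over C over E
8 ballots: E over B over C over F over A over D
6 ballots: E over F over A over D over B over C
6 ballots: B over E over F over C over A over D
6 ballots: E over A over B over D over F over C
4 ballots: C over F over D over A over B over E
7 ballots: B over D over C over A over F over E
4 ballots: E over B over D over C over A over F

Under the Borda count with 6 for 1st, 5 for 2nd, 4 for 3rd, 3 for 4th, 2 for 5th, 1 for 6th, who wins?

B

A: 4×5 + 8×2 + 6×4 + 6×2 + 6×5 + 4×3 + 7×3 + 4×2 = 143
B: 4×3 + 8×5 + 6×2 + 6×6 + 6×4 + 4×2 + 7×6 + 4×5 = 194
C: 4×2 + 8×4 + 6×1 + 6×3 + 6×1 + 4×6 + 7×4 + 4×3 = 134
D: 4×6 + 8×1 + 6×3 + 6×1 + 6×3 + 4×4 + 7×5 + 4×4 = 141
E: 4×1 + 8×6 + 6×6 + 6×5 + 6×6 + 4×1 + 7×1 + 4×6 = 189
F: 4×4 + 8×3 + 6×5 + 6×4 + 6×2 + 4×5 + 7×2 + 4×1 = 144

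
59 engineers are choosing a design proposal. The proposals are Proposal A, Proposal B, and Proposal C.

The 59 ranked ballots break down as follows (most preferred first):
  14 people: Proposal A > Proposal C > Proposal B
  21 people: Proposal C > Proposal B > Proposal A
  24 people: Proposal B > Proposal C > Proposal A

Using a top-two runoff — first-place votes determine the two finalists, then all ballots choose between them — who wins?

Proposal C

Round 1 first-place votes: Proposal A 14, Proposal B 24, Proposal C 21. Proposal B and Proposal C advance.
Runoff: Proposal B is ranked above Proposal C on 24 ballots, Proposal C above Proposal B on 35.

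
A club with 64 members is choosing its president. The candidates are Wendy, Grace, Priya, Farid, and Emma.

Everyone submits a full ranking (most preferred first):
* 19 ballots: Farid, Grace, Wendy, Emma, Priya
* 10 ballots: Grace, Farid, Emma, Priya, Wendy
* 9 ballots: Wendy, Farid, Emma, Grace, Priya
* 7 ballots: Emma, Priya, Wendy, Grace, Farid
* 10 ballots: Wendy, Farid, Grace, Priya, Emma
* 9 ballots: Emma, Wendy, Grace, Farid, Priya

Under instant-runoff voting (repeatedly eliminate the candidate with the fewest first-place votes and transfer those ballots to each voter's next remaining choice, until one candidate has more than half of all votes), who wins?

Round 1: Wendy 19, Grace 10, Priya 0, Farid 19, Emma 16. Priya eliminated.
Round 2: Wendy 19, Grace 10, Farid 19, Emma 16. Grace eliminated.
Round 3: Wendy 19, Farid 29, Emma 16. Emma eliminated.
Round 4: Wendy 35, Farid 29. Wendy has a majority (≥33).

Wendy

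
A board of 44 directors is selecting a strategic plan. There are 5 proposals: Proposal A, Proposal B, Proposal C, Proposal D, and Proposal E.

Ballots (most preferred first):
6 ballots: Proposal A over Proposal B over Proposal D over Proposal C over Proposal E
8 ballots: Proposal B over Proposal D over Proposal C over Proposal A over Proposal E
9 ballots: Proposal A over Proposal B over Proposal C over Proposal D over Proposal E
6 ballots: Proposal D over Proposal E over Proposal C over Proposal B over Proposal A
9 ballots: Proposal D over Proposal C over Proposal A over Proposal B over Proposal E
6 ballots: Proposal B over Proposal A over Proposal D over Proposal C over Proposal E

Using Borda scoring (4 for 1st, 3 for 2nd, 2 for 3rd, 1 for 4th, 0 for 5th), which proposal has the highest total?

Proposal D

Proposal A: 6×4 + 8×1 + 9×4 + 6×0 + 9×2 + 6×3 = 104
Proposal B: 6×3 + 8×4 + 9×3 + 6×1 + 9×1 + 6×4 = 116
Proposal C: 6×1 + 8×2 + 9×2 + 6×2 + 9×3 + 6×1 = 85
Proposal D: 6×2 + 8×3 + 9×1 + 6×4 + 9×4 + 6×2 = 117
Proposal E: 6×0 + 8×0 + 9×0 + 6×3 + 9×0 + 6×0 = 18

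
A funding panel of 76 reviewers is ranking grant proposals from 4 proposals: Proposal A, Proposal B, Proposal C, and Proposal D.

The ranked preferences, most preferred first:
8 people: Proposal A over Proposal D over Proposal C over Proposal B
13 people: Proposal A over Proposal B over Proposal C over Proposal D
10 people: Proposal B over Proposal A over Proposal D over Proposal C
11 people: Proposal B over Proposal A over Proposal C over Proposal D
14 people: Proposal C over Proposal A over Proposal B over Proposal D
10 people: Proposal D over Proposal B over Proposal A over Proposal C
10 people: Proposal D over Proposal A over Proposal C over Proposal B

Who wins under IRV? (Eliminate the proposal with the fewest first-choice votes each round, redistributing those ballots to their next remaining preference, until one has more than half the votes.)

Round 1: Proposal A 21, Proposal B 21, Proposal C 14, Proposal D 20. Proposal C eliminated.
Round 2: Proposal A 35, Proposal B 21, Proposal D 20. Proposal D eliminated.
Round 3: Proposal A 45, Proposal B 31. Proposal A has a majority (≥39).

Proposal A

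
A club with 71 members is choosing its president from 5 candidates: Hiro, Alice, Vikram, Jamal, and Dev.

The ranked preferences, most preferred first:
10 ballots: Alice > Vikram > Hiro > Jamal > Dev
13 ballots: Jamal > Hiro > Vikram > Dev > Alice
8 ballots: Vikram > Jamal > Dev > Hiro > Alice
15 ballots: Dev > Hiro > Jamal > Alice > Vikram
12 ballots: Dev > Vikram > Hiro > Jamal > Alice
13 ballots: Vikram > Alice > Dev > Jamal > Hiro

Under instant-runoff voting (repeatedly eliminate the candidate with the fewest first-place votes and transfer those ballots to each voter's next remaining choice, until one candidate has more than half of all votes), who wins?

Round 1: Hiro 0, Alice 10, Vikram 21, Jamal 13, Dev 27. Hiro eliminated.
Round 2: Alice 10, Vikram 21, Jamal 13, Dev 27. Alice eliminated.
Round 3: Vikram 31, Jamal 13, Dev 27. Jamal eliminated.
Round 4: Vikram 44, Dev 27. Vikram has a majority (≥36).

Vikram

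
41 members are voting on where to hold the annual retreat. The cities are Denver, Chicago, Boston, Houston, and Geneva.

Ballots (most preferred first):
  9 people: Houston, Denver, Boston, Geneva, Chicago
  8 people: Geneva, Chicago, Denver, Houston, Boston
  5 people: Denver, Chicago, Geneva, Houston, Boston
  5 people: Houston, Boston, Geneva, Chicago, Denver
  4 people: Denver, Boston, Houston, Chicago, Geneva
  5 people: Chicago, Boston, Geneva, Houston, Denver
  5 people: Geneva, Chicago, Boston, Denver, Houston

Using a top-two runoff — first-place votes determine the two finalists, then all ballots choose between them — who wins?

Round 1 first-place votes: Denver 9, Chicago 5, Boston 0, Houston 14, Geneva 13. Houston and Geneva advance.
Runoff: Houston is ranked above Geneva on 18 ballots, Geneva above Houston on 23.

Geneva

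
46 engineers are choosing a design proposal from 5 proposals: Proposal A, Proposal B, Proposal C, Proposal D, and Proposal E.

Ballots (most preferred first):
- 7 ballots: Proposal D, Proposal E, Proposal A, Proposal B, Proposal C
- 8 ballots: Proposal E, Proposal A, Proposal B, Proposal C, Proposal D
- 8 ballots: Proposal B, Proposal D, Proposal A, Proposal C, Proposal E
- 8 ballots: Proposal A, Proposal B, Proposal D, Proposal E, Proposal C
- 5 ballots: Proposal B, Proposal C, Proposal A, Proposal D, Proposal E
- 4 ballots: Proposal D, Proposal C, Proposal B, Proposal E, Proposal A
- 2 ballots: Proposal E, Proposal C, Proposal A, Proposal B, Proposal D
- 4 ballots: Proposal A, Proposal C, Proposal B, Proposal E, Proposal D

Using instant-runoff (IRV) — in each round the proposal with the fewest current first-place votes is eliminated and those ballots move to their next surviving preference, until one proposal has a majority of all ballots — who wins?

Round 1: Proposal A 12, Proposal B 13, Proposal C 0, Proposal D 11, Proposal E 10. Proposal C eliminated.
Round 2: Proposal A 12, Proposal B 13, Proposal D 11, Proposal E 10. Proposal E eliminated.
Round 3: Proposal A 22, Proposal B 13, Proposal D 11. Proposal D eliminated.
Round 4: Proposal A 29, Proposal B 17. Proposal A has a majority (≥24).

Proposal A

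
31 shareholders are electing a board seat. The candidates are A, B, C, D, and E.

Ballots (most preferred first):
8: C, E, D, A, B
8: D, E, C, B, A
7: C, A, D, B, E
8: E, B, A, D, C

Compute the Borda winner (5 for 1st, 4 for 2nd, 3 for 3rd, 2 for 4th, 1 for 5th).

E

A: 8×2 + 8×1 + 7×4 + 8×3 = 76
B: 8×1 + 8×2 + 7×2 + 8×4 = 70
C: 8×5 + 8×3 + 7×5 + 8×1 = 107
D: 8×3 + 8×5 + 7×3 + 8×2 = 101
E: 8×4 + 8×4 + 7×1 + 8×5 = 111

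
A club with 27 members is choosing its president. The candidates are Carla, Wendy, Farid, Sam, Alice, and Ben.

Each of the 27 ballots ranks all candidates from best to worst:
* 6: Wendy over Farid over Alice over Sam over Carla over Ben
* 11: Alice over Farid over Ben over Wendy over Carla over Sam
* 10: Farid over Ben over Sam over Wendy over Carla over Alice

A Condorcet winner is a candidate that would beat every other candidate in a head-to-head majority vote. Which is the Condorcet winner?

Farid

Farid vs Carla: 27–0
Farid vs Wendy: 21–6
Farid vs Sam: 27–0
Farid vs Alice: 16–11
Farid vs Ben: 27–0
Farid beats every other candidate.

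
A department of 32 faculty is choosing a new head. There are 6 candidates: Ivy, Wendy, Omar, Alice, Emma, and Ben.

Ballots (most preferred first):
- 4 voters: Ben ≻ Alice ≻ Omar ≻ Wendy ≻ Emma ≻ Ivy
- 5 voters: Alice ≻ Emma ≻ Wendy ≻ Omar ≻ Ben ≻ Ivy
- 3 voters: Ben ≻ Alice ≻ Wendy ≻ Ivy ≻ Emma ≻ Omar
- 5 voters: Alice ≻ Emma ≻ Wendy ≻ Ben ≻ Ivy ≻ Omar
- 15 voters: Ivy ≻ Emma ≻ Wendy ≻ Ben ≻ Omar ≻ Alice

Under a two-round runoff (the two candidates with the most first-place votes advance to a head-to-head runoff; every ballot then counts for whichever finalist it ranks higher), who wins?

Round 1 first-place votes: Ivy 15, Wendy 0, Omar 0, Alice 10, Emma 0, Ben 7. Ivy and Alice advance.
Runoff: Ivy is ranked above Alice on 15 ballots, Alice above Ivy on 17.

Alice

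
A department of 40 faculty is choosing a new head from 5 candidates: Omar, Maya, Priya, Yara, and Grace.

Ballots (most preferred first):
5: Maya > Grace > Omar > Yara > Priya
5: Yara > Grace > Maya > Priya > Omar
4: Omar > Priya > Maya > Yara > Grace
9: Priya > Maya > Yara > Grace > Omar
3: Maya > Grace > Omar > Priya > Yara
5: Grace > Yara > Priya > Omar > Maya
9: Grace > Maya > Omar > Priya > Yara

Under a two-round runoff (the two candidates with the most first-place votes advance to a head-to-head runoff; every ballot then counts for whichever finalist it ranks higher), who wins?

Round 1 first-place votes: Omar 4, Maya 8, Priya 9, Yara 5, Grace 14. Grace and Priya advance.
Runoff: Grace is ranked above Priya on 27 ballots, Priya above Grace on 13.

Grace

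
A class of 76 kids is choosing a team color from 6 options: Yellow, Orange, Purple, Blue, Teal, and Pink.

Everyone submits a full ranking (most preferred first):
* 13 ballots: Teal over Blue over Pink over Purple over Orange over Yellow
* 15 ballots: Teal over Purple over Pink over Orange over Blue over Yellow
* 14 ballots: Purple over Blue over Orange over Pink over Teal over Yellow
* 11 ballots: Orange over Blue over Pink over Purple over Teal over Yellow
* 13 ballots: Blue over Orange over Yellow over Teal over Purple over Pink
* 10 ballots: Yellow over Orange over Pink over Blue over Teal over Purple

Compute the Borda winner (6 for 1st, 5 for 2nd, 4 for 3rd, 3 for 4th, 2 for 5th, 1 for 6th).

Blue

Yellow: 13×1 + 15×1 + 14×1 + 11×1 + 13×4 + 10×6 = 165
Orange: 13×2 + 15×3 + 14×4 + 11×6 + 13×5 + 10×5 = 308
Purple: 13×3 + 15×5 + 14×6 + 11×3 + 13×2 + 10×1 = 267
Blue: 13×5 + 15×2 + 14×5 + 11×5 + 13×6 + 10×3 = 328
Teal: 13×6 + 15×6 + 14×2 + 11×2 + 13×3 + 10×2 = 277
Pink: 13×4 + 15×4 + 14×3 + 11×4 + 13×1 + 10×4 = 251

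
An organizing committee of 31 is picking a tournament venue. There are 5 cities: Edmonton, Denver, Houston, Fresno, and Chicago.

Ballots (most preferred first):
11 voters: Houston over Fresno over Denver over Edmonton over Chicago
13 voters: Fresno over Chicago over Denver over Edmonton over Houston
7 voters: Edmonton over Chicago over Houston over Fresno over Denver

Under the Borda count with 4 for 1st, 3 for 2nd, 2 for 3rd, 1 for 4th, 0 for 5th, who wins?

Edmonton: 11×1 + 13×1 + 7×4 = 52
Denver: 11×2 + 13×2 + 7×0 = 48
Houston: 11×4 + 13×0 + 7×2 = 58
Fresno: 11×3 + 13×4 + 7×1 = 92
Chicago: 11×0 + 13×3 + 7×3 = 60

Fresno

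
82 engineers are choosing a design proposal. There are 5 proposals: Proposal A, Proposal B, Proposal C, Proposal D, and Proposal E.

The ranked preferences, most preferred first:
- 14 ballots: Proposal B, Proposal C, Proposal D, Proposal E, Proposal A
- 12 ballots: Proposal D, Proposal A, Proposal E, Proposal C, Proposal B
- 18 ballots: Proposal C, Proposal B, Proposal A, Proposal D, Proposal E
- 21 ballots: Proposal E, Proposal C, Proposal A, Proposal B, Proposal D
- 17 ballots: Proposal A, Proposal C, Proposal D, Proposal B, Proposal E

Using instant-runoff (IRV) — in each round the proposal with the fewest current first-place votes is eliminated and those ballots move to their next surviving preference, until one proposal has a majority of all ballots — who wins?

Round 1: Proposal A 17, Proposal B 14, Proposal C 18, Proposal D 12, Proposal E 21. Proposal D eliminated.
Round 2: Proposal A 29, Proposal B 14, Proposal C 18, Proposal E 21. Proposal B eliminated.
Round 3: Proposal A 29, Proposal C 32, Proposal E 21. Proposal E eliminated.
Round 4: Proposal A 29, Proposal C 53. Proposal C has a majority (≥42).

Proposal C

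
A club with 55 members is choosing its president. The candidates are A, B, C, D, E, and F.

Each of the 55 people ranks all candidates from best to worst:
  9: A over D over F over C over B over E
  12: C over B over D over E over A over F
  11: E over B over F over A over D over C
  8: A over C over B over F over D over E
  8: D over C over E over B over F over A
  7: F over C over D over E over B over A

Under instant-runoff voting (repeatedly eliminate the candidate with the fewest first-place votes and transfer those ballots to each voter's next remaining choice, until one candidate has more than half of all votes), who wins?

Round 1: A 17, B 0, C 12, D 8, E 11, F 7. B eliminated.
Round 2: A 17, C 12, D 8, E 11, F 7. F eliminated.
Round 3: A 17, C 19, D 8, E 11. D eliminated.
Round 4: A 17, C 27, E 11. E eliminated.
Round 5: A 28, C 27. A has a majority (≥28).

A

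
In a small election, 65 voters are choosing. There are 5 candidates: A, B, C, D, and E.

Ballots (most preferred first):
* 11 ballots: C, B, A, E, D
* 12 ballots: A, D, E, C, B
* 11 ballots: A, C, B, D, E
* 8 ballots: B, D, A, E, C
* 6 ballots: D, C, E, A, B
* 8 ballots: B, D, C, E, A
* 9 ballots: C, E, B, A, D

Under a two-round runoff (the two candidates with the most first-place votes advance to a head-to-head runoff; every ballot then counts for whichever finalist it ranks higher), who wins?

Round 1 first-place votes: A 23, B 16, C 20, D 6, E 0. A and C advance.
Runoff: A is ranked above C on 31 ballots, C above A on 34.

C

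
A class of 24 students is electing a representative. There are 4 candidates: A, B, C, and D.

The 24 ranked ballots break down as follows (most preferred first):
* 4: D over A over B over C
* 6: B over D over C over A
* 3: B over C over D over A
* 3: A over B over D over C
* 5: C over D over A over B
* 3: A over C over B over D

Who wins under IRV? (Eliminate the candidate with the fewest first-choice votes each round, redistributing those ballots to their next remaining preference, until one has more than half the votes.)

Round 1: A 6, B 9, C 5, D 4. D eliminated.
Round 2: A 10, B 9, C 5. C eliminated.
Round 3: A 15, B 9. A has a majority (≥13).

A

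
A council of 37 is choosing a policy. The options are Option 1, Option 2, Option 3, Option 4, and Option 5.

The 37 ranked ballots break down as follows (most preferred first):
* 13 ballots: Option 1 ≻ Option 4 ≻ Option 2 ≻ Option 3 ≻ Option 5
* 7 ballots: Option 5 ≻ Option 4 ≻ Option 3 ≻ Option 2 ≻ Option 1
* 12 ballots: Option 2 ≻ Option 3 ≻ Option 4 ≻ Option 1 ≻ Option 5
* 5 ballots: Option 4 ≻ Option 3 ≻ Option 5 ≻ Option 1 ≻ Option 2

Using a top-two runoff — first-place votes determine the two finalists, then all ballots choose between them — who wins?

Option 2

Round 1 first-place votes: Option 1 13, Option 2 12, Option 3 0, Option 4 5, Option 5 7. Option 1 and Option 2 advance.
Runoff: Option 1 is ranked above Option 2 on 18 ballots, Option 2 above Option 1 on 19.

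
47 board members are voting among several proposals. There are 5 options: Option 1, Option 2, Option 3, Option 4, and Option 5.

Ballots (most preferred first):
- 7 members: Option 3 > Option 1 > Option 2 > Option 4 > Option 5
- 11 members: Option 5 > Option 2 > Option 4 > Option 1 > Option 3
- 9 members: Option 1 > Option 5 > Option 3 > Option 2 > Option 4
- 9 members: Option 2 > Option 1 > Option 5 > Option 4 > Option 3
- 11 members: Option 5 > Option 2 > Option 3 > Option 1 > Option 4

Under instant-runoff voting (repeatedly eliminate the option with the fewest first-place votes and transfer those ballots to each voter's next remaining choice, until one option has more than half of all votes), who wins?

Round 1: Option 1 9, Option 2 9, Option 3 7, Option 4 0, Option 5 22. Option 4 eliminated.
Round 2: Option 1 9, Option 2 9, Option 3 7, Option 5 22. Option 3 eliminated.
Round 3: Option 1 16, Option 2 9, Option 5 22. Option 2 eliminated.
Round 4: Option 1 25, Option 5 22. Option 1 has a majority (≥24).

Option 1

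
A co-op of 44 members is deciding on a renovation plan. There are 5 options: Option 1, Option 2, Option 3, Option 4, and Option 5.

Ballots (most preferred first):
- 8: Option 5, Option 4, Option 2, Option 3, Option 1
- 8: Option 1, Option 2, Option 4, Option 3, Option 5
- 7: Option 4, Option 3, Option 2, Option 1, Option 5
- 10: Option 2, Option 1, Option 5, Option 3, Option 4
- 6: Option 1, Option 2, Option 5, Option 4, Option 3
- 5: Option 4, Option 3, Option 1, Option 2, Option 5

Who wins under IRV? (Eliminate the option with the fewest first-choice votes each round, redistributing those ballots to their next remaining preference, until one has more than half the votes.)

Option 1

Round 1: Option 1 14, Option 2 10, Option 3 0, Option 4 12, Option 5 8. Option 3 eliminated.
Round 2: Option 1 14, Option 2 10, Option 4 12, Option 5 8. Option 5 eliminated.
Round 3: Option 1 14, Option 2 10, Option 4 20. Option 2 eliminated.
Round 4: Option 1 24, Option 4 20. Option 1 has a majority (≥23).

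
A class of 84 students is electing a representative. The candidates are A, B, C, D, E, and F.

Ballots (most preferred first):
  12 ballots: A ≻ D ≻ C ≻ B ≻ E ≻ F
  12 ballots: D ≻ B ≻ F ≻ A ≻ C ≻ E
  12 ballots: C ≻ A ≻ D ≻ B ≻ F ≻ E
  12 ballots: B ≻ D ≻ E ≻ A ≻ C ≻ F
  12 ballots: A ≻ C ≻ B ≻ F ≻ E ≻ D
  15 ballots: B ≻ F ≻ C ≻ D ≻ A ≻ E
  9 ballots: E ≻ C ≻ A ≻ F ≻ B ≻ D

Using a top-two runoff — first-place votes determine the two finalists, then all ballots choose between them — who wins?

A

Round 1 first-place votes: A 24, B 27, C 12, D 12, E 9, F 0. B and A advance.
Runoff: B is ranked above A on 39 ballots, A above B on 45.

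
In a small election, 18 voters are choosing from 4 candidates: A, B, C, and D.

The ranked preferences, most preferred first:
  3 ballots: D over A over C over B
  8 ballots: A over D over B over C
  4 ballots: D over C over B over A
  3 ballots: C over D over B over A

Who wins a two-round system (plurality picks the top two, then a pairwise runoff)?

Round 1 first-place votes: A 8, B 0, C 3, D 7. A and D advance.
Runoff: A is ranked above D on 8 ballots, D above A on 10.

D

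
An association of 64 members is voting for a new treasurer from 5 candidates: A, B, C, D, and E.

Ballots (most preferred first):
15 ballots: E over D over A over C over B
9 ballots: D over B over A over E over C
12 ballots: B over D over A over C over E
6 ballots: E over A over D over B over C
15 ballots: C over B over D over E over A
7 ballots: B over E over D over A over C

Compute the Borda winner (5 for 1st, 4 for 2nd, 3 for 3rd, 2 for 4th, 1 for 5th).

D

A: 15×3 + 9×3 + 12×3 + 6×4 + 15×1 + 7×2 = 161
B: 15×1 + 9×4 + 12×5 + 6×2 + 15×4 + 7×5 = 218
C: 15×2 + 9×1 + 12×2 + 6×1 + 15×5 + 7×1 = 151
D: 15×4 + 9×5 + 12×4 + 6×3 + 15×3 + 7×3 = 237
E: 15×5 + 9×2 + 12×1 + 6×5 + 15×2 + 7×4 = 193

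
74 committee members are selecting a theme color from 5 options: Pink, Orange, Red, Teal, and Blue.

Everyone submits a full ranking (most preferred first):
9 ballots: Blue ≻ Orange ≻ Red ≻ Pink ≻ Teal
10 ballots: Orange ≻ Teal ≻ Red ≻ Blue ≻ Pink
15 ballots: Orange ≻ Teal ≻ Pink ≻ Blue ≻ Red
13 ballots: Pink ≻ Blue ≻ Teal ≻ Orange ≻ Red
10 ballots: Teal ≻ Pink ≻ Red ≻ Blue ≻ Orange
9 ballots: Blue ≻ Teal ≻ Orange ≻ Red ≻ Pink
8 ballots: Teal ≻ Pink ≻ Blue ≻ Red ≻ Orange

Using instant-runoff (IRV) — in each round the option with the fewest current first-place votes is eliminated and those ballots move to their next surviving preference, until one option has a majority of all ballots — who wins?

Round 1: Pink 13, Orange 25, Red 0, Teal 18, Blue 18. Red eliminated.
Round 2: Pink 13, Orange 25, Teal 18, Blue 18. Pink eliminated.
Round 3: Orange 25, Teal 18, Blue 31. Teal eliminated.
Round 4: Orange 25, Blue 49. Blue has a majority (≥38).

Blue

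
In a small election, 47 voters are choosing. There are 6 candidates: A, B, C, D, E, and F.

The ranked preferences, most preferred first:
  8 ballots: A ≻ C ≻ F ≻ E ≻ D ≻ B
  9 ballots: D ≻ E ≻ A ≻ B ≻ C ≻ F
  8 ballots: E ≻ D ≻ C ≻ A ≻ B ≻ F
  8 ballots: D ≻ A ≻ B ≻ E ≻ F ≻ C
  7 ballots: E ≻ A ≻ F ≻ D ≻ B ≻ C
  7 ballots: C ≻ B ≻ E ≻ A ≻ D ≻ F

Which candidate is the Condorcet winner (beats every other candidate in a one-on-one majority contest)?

E vs A: 31–16
E vs B: 32–15
E vs C: 32–15
E vs D: 30–17
E vs F: 39–8
E beats every other candidate.

E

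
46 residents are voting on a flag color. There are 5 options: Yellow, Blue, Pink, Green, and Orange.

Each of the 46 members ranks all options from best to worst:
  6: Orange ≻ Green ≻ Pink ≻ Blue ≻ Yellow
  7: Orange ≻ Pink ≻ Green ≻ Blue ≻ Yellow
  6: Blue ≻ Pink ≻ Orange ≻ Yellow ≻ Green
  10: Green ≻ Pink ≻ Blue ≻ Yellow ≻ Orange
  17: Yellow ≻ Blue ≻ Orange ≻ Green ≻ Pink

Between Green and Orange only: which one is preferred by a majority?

Green is ranked above Orange on 10 ballots; Orange above Green on 36.

Orange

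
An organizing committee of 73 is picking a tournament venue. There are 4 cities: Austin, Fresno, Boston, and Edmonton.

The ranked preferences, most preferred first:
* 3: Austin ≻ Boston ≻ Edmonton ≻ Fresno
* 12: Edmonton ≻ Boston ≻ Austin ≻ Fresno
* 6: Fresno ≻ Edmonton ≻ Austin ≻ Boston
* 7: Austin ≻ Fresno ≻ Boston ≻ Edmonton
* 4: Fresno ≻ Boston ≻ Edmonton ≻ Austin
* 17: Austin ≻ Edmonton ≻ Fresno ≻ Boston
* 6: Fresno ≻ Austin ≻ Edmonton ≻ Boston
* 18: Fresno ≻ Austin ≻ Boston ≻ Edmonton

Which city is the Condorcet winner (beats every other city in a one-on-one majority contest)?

Austin

Austin vs Fresno: 39–34
Austin vs Boston: 57–16
Austin vs Edmonton: 51–22
Austin beats every other city.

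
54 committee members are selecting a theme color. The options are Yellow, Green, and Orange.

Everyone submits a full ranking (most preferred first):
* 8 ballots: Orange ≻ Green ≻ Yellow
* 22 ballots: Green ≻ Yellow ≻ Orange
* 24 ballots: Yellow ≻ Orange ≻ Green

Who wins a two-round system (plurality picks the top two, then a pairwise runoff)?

Round 1 first-place votes: Yellow 24, Green 22, Orange 8. Yellow and Green advance.
Runoff: Yellow is ranked above Green on 24 ballots, Green above Yellow on 30.

Green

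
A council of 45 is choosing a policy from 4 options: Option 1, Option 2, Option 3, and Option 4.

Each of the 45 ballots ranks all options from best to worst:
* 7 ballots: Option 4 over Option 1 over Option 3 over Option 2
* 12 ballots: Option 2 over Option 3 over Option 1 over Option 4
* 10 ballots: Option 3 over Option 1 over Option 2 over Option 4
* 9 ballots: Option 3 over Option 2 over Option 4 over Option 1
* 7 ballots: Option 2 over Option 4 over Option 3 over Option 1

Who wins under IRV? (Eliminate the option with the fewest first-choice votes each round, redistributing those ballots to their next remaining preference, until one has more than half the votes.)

Round 1: Option 1 0, Option 2 19, Option 3 19, Option 4 7. Option 1 eliminated.
Round 2: Option 2 19, Option 3 19, Option 4 7. Option 4 eliminated.
Round 3: Option 2 19, Option 3 26. Option 3 has a majority (≥23).

Option 3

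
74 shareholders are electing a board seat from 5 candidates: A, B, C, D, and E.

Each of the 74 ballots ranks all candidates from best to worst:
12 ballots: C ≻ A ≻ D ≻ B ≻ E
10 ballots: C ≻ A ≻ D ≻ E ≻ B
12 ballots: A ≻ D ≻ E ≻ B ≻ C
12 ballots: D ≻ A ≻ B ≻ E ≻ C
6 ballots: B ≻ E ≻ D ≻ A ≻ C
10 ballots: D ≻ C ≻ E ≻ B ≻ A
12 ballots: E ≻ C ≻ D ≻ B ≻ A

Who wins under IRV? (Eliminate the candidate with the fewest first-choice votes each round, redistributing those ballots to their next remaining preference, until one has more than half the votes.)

D

Round 1: A 12, B 6, C 22, D 22, E 12. B eliminated.
Round 2: A 12, C 22, D 22, E 18. A eliminated.
Round 3: C 22, D 34, E 18. E eliminated.
Round 4: C 34, D 40. D has a majority (≥38).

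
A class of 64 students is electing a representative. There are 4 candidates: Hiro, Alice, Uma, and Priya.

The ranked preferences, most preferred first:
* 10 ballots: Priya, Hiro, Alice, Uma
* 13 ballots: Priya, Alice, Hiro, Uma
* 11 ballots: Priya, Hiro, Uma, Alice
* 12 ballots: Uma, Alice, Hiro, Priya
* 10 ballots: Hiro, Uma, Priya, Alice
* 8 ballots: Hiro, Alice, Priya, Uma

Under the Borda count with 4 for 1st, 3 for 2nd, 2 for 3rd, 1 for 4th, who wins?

Hiro

Hiro: 10×3 + 13×2 + 11×3 + 12×2 + 10×4 + 8×4 = 185
Alice: 10×2 + 13×3 + 11×1 + 12×3 + 10×1 + 8×3 = 140
Uma: 10×1 + 13×1 + 11×2 + 12×4 + 10×3 + 8×1 = 131
Priya: 10×4 + 13×4 + 11×4 + 12×1 + 10×2 + 8×2 = 184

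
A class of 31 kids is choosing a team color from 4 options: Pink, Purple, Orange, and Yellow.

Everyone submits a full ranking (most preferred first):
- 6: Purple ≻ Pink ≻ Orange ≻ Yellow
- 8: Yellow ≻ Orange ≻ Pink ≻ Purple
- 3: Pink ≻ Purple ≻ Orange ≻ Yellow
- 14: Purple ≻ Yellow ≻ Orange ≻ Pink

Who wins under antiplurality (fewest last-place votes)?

Last-place votes: Pink 14, Purple 8, Orange 0, Yellow 9.

Orange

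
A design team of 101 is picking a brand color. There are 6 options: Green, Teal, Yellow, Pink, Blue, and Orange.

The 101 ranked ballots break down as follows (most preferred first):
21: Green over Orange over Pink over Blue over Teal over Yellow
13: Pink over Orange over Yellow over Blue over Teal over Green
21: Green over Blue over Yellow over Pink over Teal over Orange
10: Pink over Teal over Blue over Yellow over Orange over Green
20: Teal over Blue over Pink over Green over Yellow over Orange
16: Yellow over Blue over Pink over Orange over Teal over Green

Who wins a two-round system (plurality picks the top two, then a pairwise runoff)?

Pink

Round 1 first-place votes: Green 42, Teal 20, Yellow 16, Pink 23, Blue 0, Orange 0. Green and Pink advance.
Runoff: Green is ranked above Pink on 42 ballots, Pink above Green on 59.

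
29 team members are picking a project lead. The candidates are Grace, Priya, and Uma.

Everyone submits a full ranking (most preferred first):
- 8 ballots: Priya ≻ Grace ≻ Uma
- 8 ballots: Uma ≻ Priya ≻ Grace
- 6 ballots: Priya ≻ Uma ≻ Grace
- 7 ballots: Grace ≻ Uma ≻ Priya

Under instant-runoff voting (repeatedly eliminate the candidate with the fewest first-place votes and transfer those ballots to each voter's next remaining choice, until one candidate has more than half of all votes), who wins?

Uma

Round 1: Grace 7, Priya 14, Uma 8. Grace eliminated.
Round 2: Priya 14, Uma 15. Uma has a majority (≥15).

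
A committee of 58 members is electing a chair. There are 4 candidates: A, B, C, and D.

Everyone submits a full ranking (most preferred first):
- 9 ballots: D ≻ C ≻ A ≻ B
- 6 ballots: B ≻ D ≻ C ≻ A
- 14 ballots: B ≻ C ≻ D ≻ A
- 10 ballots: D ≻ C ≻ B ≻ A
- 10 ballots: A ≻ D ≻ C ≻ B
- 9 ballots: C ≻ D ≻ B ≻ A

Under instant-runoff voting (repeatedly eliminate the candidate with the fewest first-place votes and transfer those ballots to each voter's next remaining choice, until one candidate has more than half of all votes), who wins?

D

Round 1: A 10, B 20, C 9, D 19. C eliminated.
Round 2: A 10, B 20, D 28. A eliminated.
Round 3: B 20, D 38. D has a majority (≥30).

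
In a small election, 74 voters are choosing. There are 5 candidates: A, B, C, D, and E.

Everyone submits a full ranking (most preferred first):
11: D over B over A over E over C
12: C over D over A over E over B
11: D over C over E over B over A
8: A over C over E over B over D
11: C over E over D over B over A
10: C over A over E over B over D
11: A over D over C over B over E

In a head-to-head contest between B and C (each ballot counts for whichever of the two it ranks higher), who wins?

B is ranked above C on 11 ballots; C above B on 63.

C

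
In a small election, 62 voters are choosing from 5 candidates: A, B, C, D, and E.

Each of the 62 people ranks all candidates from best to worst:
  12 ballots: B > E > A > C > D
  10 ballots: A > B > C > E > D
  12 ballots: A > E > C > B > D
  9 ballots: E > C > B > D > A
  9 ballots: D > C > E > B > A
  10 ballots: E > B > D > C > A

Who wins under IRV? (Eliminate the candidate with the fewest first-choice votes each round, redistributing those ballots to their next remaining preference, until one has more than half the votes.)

Round 1: A 22, B 12, C 0, D 9, E 19. C eliminated.
Round 2: A 22, B 12, D 9, E 19. D eliminated.
Round 3: A 22, B 12, E 28. B eliminated.
Round 4: A 22, E 40. E has a majority (≥32).

E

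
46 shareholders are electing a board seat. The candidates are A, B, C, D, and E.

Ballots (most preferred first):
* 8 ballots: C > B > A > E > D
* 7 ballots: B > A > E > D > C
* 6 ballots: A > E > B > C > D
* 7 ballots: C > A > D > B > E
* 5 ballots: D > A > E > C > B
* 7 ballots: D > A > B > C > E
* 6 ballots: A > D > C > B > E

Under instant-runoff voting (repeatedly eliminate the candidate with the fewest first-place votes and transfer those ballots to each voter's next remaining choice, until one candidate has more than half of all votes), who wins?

Round 1: A 12, B 7, C 15, D 12, E 0. E eliminated.
Round 2: A 12, B 7, C 15, D 12. B eliminated.
Round 3: A 19, C 15, D 12. D eliminated.
Round 4: A 31, C 15. A has a majority (≥24).

A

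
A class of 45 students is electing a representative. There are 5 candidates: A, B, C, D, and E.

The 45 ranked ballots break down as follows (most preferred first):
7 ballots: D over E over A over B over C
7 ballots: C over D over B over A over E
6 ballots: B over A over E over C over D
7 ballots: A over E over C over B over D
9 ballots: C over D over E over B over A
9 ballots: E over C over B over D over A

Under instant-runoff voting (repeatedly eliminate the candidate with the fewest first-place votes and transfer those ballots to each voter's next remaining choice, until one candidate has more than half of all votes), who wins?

E

Round 1: A 7, B 6, C 16, D 7, E 9. B eliminated.
Round 2: A 13, C 16, D 7, E 9. D eliminated.
Round 3: A 13, C 16, E 16. A eliminated.
Round 4: C 16, E 29. E has a majority (≥23).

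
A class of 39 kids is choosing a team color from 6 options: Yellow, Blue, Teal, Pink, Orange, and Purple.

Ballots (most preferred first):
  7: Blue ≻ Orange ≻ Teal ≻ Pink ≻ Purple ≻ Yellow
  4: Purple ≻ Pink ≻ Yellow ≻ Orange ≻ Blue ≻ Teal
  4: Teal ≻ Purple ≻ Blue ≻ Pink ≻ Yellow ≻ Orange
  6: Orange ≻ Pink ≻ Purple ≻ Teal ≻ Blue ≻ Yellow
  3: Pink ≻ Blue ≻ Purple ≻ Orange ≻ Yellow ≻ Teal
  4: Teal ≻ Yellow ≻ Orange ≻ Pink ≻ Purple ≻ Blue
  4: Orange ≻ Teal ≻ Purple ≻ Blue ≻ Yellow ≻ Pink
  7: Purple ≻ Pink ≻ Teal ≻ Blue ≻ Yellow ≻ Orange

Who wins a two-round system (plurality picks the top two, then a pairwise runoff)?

Orange

Round 1 first-place votes: Yellow 0, Blue 7, Teal 8, Pink 3, Orange 10, Purple 11. Purple and Orange advance.
Runoff: Purple is ranked above Orange on 18 ballots, Orange above Purple on 21.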